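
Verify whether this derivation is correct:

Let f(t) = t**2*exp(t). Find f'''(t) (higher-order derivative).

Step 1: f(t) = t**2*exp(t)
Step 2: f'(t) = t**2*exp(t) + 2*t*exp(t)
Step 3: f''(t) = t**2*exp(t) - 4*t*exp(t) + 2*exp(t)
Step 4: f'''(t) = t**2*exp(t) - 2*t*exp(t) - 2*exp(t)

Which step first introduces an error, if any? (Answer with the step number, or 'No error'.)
Step 3

Step 3 is incorrect due to a sign flip.
The step shows: t**2*exp(t) - 4*t*exp(t) + 2*exp(t)
The correct value should be: t**2*exp(t) + 4*t*exp(t) + 2*exp(t)

Explanation: The sign of one term was flipped: the term 4*t*exp(t) was incorrectly written as -4*t*exp(t)
The later steps are derived from this incorrect expression, so the error originates in Step 3.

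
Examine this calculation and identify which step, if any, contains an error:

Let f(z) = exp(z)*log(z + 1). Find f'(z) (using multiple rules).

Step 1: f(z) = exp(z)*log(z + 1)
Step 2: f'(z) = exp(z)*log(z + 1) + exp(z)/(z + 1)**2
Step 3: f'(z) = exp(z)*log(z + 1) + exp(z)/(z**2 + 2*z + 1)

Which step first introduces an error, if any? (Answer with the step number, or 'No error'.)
Step 2

Step 2 is incorrect due to a wrong exponent.
The step shows: exp(z)*log(z + 1) + exp(z)/(z + 1)**2
The correct value should be: exp(z)*log(z + 1) + exp(z)/(z + 1)

Explanation: The exponent -1 on z + 1 was incorrectly written as -2: the term exp(z)/(z + 1) was incorrectly written as exp(z)/(z + 1)**2
The later steps are derived from this incorrect expression, so the error originates in Step 2.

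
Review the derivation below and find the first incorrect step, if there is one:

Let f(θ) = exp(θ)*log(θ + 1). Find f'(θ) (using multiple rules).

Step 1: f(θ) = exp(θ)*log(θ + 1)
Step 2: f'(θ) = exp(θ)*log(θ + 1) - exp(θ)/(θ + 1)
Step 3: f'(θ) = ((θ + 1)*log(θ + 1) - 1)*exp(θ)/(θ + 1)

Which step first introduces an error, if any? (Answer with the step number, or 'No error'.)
Step 2

Step 2 is incorrect due to a sign flip.
The step shows: exp(θ)*log(θ + 1) - exp(θ)/(θ + 1)
The correct value should be: exp(θ)*log(θ + 1) + exp(θ)/(θ + 1)

Explanation: The sign of one term was flipped: the term exp(θ)/(θ + 1) was incorrectly written as -exp(θ)/(θ + 1)
The later steps are derived from this incorrect expression, so the error originates in Step 2.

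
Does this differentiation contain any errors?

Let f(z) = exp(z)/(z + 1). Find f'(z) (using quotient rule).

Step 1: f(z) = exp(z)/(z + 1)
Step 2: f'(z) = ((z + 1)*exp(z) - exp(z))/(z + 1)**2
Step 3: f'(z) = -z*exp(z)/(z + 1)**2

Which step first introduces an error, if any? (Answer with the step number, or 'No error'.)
Step 3

Step 3 is incorrect due to a sign flip.
The step shows: -z*exp(z)/(z + 1)**2
The correct value should be: z*exp(z)/(z + 1)**2

Explanation: The sign of the whole expression was flipped: the term z*exp(z)/(z + 1)**2 was incorrectly written as -z*exp(z)/(z + 1)**2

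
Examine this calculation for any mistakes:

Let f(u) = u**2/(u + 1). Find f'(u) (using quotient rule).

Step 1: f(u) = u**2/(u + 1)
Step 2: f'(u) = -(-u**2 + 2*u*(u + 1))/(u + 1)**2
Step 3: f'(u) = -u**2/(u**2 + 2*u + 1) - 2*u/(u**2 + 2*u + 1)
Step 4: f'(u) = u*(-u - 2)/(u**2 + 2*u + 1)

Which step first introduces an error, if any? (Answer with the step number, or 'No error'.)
Step 2

Step 2 is incorrect due to a sign flip.
The step shows: -(-u**2 + 2*u*(u + 1))/(u + 1)**2
The correct value should be: (-u**2 + 2*u*(u + 1))/(u + 1)**2

Explanation: The sign of the whole expression was flipped: the term (-u**2 + 2*u*(u + 1))/(u + 1)**2 was incorrectly written as -(-u**2 + 2*u*(u + 1))/(u + 1)**2
The later steps are derived from this incorrect expression, so the error originates in Step 2.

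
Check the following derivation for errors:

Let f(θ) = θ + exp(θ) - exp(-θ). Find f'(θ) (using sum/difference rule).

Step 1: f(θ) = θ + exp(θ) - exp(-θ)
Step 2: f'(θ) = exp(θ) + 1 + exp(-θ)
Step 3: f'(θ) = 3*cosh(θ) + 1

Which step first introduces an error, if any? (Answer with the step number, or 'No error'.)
Step 3

Step 3 is incorrect due to a wrong coefficient.
The step shows: 3*cosh(θ) + 1
The correct value should be: 2*cosh(θ) + 1

Explanation: The coefficient 2 was incorrectly written as 3: the term 2*cosh(θ) was incorrectly written as 3*cosh(θ)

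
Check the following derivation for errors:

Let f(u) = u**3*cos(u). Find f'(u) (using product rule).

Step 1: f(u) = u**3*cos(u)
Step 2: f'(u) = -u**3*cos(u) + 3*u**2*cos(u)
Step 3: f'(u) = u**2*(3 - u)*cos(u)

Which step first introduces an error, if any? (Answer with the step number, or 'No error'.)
Step 2

Step 2 is incorrect due to a wrong trig function.
The step shows: -u**3*cos(u) + 3*u**2*cos(u)
The correct value should be: -u**3*sin(u) + 3*u**2*cos(u)

Explanation: sin(u) was incorrectly written as cos(u): the term -u**3*sin(u) was incorrectly written as -u**3*cos(u)
The later steps are derived from this incorrect expression, so the error originates in Step 2.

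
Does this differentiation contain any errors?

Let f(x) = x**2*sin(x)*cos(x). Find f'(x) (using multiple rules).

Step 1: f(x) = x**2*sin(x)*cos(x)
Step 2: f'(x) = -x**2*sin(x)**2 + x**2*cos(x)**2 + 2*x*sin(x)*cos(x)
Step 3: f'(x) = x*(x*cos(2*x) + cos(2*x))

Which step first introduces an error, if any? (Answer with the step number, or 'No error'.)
Step 3

Step 3 is incorrect due to a wrong trig function.
The step shows: x*(x*cos(2*x) + cos(2*x))
The correct value should be: x*(x*cos(2*x) + sin(2*x))

Explanation: sin(2*x) was incorrectly written as cos(2*x): the term x*(x*cos(2*x) + sin(2*x)) was incorrectly written as x*(x*cos(2*x) + cos(2*x))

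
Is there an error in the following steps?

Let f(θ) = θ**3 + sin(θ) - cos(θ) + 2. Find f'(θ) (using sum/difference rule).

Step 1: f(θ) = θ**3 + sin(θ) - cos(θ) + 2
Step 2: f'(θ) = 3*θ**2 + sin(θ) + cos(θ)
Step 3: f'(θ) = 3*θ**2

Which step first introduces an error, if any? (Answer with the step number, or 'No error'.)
Step 3

Step 3 is incorrect due to a dropped term.
The step shows: 3*θ**2
The correct value should be: 3*θ**2 + sqrt(2)*sin(θ + pi/4)

Explanation: A term was dropped: the term sqrt(2)*sin(θ + pi/4) was incorrectly omitted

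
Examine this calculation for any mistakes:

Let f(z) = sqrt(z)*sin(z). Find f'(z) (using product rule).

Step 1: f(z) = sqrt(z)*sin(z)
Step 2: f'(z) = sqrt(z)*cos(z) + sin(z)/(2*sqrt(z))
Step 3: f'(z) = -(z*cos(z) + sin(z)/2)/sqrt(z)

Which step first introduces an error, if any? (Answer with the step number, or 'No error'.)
Step 3

Step 3 is incorrect due to a sign flip.
The step shows: -(z*cos(z) + sin(z)/2)/sqrt(z)
The correct value should be: (z*cos(z) + sin(z)/2)/sqrt(z)

Explanation: The sign of the whole expression was flipped: the term (z*cos(z) + sin(z)/2)/sqrt(z) was incorrectly written as -(z*cos(z) + sin(z)/2)/sqrt(z)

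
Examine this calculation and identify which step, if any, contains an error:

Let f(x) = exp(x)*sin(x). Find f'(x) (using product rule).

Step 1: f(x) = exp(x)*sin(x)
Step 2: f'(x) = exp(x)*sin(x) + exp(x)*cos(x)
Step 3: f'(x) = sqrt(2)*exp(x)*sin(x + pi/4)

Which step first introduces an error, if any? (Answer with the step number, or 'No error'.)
No error

All steps in this derivation are correct.
The final answer f'(x) = sqrt(2)*exp(x)*sin(x + pi/4) is valid.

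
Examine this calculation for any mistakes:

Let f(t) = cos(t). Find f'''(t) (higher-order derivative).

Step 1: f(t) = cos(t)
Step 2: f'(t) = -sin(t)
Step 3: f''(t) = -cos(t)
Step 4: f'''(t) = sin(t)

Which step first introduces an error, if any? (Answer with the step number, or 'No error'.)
No error

All steps in this derivation are correct.
The final answer f'''(t) = sin(t) is valid.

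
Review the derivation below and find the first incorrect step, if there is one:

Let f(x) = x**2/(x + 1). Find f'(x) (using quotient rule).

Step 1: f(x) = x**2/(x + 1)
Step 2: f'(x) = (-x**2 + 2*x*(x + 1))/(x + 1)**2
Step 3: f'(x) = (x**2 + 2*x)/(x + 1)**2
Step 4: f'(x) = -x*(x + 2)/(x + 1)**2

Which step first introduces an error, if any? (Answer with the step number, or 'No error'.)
Step 4

Step 4 is incorrect due to a sign flip.
The step shows: -x*(x + 2)/(x + 1)**2
The correct value should be: x*(x + 2)/(x + 1)**2

Explanation: The sign of the whole expression was flipped: the term x*(x + 2)/(x + 1)**2 was incorrectly written as -x*(x + 2)/(x + 1)**2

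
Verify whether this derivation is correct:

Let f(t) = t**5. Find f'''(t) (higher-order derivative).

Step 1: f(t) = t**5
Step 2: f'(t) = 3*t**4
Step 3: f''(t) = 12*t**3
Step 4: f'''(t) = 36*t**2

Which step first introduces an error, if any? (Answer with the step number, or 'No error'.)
Step 2

Step 2 is incorrect due to a wrong coefficient.
The step shows: 3*t**4
The correct value should be: 5*t**4

Explanation: The coefficient 5 was incorrectly written as 3: the term 5*t**4 was incorrectly written as 3*t**4
The later steps are derived from this incorrect expression, so the error originates in Step 2.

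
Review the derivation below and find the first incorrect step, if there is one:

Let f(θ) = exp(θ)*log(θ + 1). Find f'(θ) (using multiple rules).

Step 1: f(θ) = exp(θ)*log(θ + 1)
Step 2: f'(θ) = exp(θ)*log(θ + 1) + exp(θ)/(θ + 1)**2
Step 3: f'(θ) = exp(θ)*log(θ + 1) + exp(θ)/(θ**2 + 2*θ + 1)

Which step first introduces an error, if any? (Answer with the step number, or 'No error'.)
Step 2

Step 2 is incorrect due to a wrong exponent.
The step shows: exp(θ)*log(θ + 1) + exp(θ)/(θ + 1)**2
The correct value should be: exp(θ)*log(θ + 1) + exp(θ)/(θ + 1)

Explanation: The exponent -1 on θ + 1 was incorrectly written as -2: the term exp(θ)/(θ + 1) was incorrectly written as exp(θ)/(θ + 1)**2
The later steps are derived from this incorrect expression, so the error originates in Step 2.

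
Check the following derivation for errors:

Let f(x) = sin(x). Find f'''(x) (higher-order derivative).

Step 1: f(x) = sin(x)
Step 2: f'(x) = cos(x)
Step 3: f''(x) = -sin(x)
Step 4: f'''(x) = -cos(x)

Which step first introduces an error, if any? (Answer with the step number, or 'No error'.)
No error

All steps in this derivation are correct.
The final answer f'''(x) = -cos(x) is valid.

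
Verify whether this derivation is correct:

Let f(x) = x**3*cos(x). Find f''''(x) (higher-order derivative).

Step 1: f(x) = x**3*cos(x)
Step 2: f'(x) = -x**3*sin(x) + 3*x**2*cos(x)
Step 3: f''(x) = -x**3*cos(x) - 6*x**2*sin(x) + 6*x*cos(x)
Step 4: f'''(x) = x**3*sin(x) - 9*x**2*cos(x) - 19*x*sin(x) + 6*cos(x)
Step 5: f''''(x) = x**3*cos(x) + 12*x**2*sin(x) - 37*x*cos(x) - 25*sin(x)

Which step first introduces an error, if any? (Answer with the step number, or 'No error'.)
Step 4

Step 4 is incorrect due to a wrong coefficient.
The step shows: x**3*sin(x) - 9*x**2*cos(x) - 19*x*sin(x) + 6*cos(x)
The correct value should be: x**3*sin(x) - 9*x**2*cos(x) - 18*x*sin(x) + 6*cos(x)

Explanation: The coefficient -18 was incorrectly written as -19: the term -18*x*sin(x) was incorrectly written as -19*x*sin(x)
The later steps are derived from this incorrect expression, so the error originates in Step 4.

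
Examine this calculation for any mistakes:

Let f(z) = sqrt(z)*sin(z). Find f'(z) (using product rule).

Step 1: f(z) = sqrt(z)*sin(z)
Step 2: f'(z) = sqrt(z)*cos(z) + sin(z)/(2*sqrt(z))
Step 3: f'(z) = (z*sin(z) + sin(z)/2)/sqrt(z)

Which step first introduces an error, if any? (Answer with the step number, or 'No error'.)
Step 3

Step 3 is incorrect due to a wrong trig function.
The step shows: (z*sin(z) + sin(z)/2)/sqrt(z)
The correct value should be: (z*cos(z) + sin(z)/2)/sqrt(z)

Explanation: cos(z) was incorrectly written as sin(z): the term (z*cos(z) + sin(z)/2)/sqrt(z) was incorrectly written as (z*sin(z) + sin(z)/2)/sqrt(z)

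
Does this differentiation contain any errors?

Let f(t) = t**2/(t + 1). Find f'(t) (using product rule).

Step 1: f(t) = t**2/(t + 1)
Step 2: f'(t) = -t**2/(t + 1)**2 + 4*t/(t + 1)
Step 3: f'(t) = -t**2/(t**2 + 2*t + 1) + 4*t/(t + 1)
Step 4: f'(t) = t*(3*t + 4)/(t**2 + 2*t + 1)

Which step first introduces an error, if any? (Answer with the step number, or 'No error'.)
Step 2

Step 2 is incorrect due to a wrong coefficient.
The step shows: -t**2/(t + 1)**2 + 4*t/(t + 1)
The correct value should be: -t**2/(t + 1)**2 + 2*t/(t + 1)

Explanation: The coefficient 2 was incorrectly written as 4: the term 2*t/(t + 1) was incorrectly written as 4*t/(t + 1)
The later steps are derived from this incorrect expression, so the error originates in Step 2.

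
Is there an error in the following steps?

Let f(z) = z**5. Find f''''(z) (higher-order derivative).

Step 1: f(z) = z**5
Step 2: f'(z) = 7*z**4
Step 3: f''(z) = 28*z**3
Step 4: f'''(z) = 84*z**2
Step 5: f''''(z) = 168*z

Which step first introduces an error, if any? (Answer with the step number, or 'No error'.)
Step 2

Step 2 is incorrect due to a wrong coefficient.
The step shows: 7*z**4
The correct value should be: 5*z**4

Explanation: The coefficient 5 was incorrectly written as 7: the term 5*z**4 was incorrectly written as 7*z**4
The later steps are derived from this incorrect expression, so the error originates in Step 2.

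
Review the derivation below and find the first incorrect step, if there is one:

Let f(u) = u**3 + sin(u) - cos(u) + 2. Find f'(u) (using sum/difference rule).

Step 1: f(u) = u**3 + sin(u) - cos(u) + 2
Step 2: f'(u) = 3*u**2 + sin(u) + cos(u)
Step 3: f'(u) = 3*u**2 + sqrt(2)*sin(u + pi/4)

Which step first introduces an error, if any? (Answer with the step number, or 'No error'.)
No error

All steps in this derivation are correct.
The final answer f'(u) = 3*u**2 + sqrt(2)*sin(u + pi/4) is valid.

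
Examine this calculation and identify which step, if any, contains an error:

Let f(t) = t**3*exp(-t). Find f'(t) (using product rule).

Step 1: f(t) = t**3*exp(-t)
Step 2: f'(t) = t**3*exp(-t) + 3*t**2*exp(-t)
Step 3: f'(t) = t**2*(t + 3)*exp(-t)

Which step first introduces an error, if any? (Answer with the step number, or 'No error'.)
Step 2

Step 2 is incorrect due to a sign flip.
The step shows: t**3*exp(-t) + 3*t**2*exp(-t)
The correct value should be: -t**3*exp(-t) + 3*t**2*exp(-t)

Explanation: The sign of one term was flipped: the term -t**3*exp(-t) was incorrectly written as t**3*exp(-t)
The later steps are derived from this incorrect expression, so the error originates in Step 2.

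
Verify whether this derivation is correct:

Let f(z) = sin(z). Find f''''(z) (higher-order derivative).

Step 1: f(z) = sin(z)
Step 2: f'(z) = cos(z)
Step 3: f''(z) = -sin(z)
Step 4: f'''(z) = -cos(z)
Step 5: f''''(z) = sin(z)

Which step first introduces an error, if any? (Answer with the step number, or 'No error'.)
No error

All steps in this derivation are correct.
The final answer f''''(z) = sin(z) is valid.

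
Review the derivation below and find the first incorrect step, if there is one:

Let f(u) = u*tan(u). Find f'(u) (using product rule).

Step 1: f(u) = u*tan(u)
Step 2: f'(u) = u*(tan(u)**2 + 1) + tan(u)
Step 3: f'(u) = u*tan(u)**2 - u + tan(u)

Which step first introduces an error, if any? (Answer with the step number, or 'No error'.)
Step 3

Step 3 is incorrect due to a sign flip.
The step shows: u*tan(u)**2 - u + tan(u)
The correct value should be: u*tan(u)**2 + u + tan(u)

Explanation: The sign of one term was flipped: the term u was incorrectly written as -u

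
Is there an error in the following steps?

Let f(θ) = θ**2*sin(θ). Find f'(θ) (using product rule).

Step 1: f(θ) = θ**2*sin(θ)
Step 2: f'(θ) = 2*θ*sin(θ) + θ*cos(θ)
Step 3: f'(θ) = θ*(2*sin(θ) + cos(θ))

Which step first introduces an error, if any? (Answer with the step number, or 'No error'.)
Step 2

Step 2 is incorrect due to a wrong exponent.
The step shows: 2*θ*sin(θ) + θ*cos(θ)
The correct value should be: θ**2*cos(θ) + 2*θ*sin(θ)

Explanation: The exponent 2 on θ was incorrectly written as 1: the term θ**2*cos(θ) was incorrectly written as θ*cos(θ)
The later steps are derived from this incorrect expression, so the error originates in Step 2.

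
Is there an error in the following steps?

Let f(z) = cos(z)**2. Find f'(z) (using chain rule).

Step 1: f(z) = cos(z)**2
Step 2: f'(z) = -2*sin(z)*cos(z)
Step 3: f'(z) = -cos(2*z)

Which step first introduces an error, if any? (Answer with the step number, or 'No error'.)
Step 3

Step 3 is incorrect due to a wrong trig function.
The step shows: -cos(2*z)
The correct value should be: -sin(2*z)

Explanation: sin(2*z) was incorrectly written as cos(2*z): the term -sin(2*z) was incorrectly written as -cos(2*z)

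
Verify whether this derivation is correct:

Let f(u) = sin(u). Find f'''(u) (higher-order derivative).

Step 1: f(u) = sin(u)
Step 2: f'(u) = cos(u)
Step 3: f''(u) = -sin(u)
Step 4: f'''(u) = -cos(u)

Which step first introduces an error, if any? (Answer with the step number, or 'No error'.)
No error

All steps in this derivation are correct.
The final answer f'''(u) = -cos(u) is valid.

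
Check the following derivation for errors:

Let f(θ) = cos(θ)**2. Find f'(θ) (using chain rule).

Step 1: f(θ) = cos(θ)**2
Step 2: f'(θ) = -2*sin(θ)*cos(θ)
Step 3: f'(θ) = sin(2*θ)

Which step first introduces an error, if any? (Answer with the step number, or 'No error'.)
Step 3

Step 3 is incorrect due to a sign flip.
The step shows: sin(2*θ)
The correct value should be: -sin(2*θ)

Explanation: The sign of the whole expression was flipped: the term -sin(2*θ) was incorrectly written as sin(2*θ)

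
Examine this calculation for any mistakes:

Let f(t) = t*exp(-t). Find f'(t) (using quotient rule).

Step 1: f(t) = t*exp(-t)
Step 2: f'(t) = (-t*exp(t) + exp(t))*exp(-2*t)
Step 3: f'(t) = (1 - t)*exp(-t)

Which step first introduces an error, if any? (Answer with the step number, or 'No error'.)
No error

All steps in this derivation are correct.
The final answer f'(t) = (1 - t)*exp(-t) is valid.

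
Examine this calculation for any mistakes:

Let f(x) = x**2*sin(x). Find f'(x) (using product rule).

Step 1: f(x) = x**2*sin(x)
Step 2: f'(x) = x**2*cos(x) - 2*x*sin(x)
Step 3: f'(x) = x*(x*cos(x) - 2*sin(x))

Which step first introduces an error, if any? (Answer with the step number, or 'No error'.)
Step 2

Step 2 is incorrect due to a sign flip.
The step shows: x**2*cos(x) - 2*x*sin(x)
The correct value should be: x**2*cos(x) + 2*x*sin(x)

Explanation: The sign of one term was flipped: the term 2*x*sin(x) was incorrectly written as -2*x*sin(x)
The later steps are derived from this incorrect expression, so the error originates in Step 2.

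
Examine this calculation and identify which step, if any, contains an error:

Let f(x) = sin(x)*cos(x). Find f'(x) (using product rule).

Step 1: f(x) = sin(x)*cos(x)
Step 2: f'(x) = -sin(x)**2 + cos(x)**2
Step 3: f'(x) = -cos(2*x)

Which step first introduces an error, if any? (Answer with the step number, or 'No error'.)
Step 3

Step 3 is incorrect due to a sign flip.
The step shows: -cos(2*x)
The correct value should be: cos(2*x)

Explanation: The sign of the whole expression was flipped: the term cos(2*x) was incorrectly written as -cos(2*x)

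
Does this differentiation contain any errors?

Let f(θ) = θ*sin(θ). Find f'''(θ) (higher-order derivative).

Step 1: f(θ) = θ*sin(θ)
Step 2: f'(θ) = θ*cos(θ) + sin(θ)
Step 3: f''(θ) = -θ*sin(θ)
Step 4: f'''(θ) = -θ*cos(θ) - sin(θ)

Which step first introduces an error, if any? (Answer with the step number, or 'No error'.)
Step 3

Step 3 is incorrect due to a dropped term.
The step shows: -θ*sin(θ)
The correct value should be: -θ*sin(θ) + 2*cos(θ)

Explanation: A term was dropped: the term 2*cos(θ) was incorrectly omitted
The later steps are derived from this incorrect expression, so the error originates in Step 3.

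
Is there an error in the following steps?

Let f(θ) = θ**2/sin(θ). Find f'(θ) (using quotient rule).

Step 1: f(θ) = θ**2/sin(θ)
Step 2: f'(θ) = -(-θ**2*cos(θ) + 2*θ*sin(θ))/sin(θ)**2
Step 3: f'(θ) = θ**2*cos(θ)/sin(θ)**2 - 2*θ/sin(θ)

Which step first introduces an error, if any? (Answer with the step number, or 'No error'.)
Step 2

Step 2 is incorrect due to a sign flip.
The step shows: -(-θ**2*cos(θ) + 2*θ*sin(θ))/sin(θ)**2
The correct value should be: (-θ**2*cos(θ) + 2*θ*sin(θ))/sin(θ)**2

Explanation: The sign of the whole expression was flipped: the term (-θ**2*cos(θ) + 2*θ*sin(θ))/sin(θ)**2 was incorrectly written as -(-θ**2*cos(θ) + 2*θ*sin(θ))/sin(θ)**2
The later steps are derived from this incorrect expression, so the error originates in Step 2.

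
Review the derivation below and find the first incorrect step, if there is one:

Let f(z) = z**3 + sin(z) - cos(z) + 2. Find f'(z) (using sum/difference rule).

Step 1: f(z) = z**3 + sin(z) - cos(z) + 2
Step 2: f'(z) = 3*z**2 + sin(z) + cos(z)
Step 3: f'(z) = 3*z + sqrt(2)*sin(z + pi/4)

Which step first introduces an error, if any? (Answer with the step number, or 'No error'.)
Step 3

Step 3 is incorrect due to a wrong exponent.
The step shows: 3*z + sqrt(2)*sin(z + pi/4)
The correct value should be: 3*z**2 + sqrt(2)*sin(z + pi/4)

Explanation: The exponent 2 on z was incorrectly written as 1: the term 3*z**2 was incorrectly written as 3*z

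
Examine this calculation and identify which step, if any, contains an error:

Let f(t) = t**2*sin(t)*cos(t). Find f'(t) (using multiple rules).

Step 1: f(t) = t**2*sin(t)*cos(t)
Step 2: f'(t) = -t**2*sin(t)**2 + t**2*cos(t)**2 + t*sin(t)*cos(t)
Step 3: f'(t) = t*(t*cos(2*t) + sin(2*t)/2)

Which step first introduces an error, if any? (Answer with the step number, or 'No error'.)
Step 2

Step 2 is incorrect due to a wrong coefficient.
The step shows: -t**2*sin(t)**2 + t**2*cos(t)**2 + t*sin(t)*cos(t)
The correct value should be: -t**2*sin(t)**2 + t**2*cos(t)**2 + 2*t*sin(t)*cos(t)

Explanation: The coefficient 2 was incorrectly written as 1: the term 2*t*sin(t)*cos(t) was incorrectly written as t*sin(t)*cos(t)
The later steps are derived from this incorrect expression, so the error originates in Step 2.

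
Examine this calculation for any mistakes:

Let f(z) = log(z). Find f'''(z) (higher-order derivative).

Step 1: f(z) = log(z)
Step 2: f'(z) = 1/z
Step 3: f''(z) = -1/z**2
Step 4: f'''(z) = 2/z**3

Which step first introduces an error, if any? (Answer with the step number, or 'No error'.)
No error

All steps in this derivation are correct.
The final answer f'''(z) = 2/z**3 is valid.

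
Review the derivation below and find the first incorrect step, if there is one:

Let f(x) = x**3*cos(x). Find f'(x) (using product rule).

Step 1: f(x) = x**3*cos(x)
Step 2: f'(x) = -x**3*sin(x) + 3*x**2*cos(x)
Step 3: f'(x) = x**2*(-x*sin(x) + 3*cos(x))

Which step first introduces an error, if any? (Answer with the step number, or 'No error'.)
No error

All steps in this derivation are correct.
The final answer f'(x) = x**2*(-x*sin(x) + 3*cos(x)) is valid.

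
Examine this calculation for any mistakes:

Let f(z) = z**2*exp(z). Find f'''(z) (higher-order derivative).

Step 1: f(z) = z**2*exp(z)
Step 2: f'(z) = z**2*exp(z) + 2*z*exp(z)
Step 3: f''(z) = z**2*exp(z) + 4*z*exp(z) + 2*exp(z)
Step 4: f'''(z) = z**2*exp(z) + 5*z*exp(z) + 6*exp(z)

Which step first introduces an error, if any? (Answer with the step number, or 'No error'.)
Step 4

Step 4 is incorrect due to a wrong coefficient.
The step shows: z**2*exp(z) + 5*z*exp(z) + 6*exp(z)
The correct value should be: z**2*exp(z) + 6*z*exp(z) + 6*exp(z)

Explanation: The coefficient 6 was incorrectly written as 5: the term 6*z*exp(z) was incorrectly written as 5*z*exp(z)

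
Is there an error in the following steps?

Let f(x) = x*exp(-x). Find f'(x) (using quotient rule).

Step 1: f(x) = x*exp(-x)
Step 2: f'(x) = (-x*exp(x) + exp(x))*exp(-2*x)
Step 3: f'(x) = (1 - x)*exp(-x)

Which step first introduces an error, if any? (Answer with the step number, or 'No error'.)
No error

All steps in this derivation are correct.
The final answer f'(x) = (1 - x)*exp(-x) is valid.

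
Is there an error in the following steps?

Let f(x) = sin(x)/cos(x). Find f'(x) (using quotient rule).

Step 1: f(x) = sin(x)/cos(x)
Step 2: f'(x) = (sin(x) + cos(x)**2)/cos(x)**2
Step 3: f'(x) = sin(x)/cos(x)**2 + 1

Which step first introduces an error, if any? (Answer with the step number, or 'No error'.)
Step 2

Step 2 is incorrect due to a wrong exponent.
The step shows: (sin(x) + cos(x)**2)/cos(x)**2
The correct value should be: (sin(x)**2 + cos(x)**2)/cos(x)**2

Explanation: The exponent 2 on sin(x) was incorrectly written as 1: the term (sin(x)**2 + cos(x)**2)/cos(x)**2 was incorrectly written as (sin(x) + cos(x)**2)/cos(x)**2
The later steps are derived from this incorrect expression, so the error originates in Step 2.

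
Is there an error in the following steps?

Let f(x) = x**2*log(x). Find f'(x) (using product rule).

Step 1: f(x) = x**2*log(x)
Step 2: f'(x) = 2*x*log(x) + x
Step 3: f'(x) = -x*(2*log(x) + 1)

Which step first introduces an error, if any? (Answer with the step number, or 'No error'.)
Step 3

Step 3 is incorrect due to a sign flip.
The step shows: -x*(2*log(x) + 1)
The correct value should be: x*(2*log(x) + 1)

Explanation: The sign of the whole expression was flipped: the term x*(2*log(x) + 1) was incorrectly written as -x*(2*log(x) + 1)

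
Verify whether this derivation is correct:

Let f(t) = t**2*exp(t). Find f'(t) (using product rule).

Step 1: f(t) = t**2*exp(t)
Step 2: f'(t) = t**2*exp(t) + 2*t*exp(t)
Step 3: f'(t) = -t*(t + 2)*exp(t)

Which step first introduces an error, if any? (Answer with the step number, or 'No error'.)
Step 3

Step 3 is incorrect due to a sign flip.
The step shows: -t*(t + 2)*exp(t)
The correct value should be: t*(t + 2)*exp(t)

Explanation: The sign of the whole expression was flipped: the term t*(t + 2)*exp(t) was incorrectly written as -t*(t + 2)*exp(t)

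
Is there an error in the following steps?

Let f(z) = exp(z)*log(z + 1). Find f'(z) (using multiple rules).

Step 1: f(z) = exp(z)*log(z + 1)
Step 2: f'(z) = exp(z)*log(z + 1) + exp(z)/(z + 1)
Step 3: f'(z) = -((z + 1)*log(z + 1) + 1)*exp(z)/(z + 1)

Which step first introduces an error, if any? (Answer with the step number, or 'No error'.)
Step 3

Step 3 is incorrect due to a sign flip.
The step shows: -((z + 1)*log(z + 1) + 1)*exp(z)/(z + 1)
The correct value should be: ((z + 1)*log(z + 1) + 1)*exp(z)/(z + 1)

Explanation: The sign of the whole expression was flipped: the term ((z + 1)*log(z + 1) + 1)*exp(z)/(z + 1) was incorrectly written as -((z + 1)*log(z + 1) + 1)*exp(z)/(z + 1)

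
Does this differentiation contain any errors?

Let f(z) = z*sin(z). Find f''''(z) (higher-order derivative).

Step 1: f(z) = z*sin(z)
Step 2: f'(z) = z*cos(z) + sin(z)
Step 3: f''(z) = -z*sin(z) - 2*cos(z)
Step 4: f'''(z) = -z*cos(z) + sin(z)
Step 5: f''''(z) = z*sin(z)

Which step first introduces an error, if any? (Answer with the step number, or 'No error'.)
Step 3

Step 3 is incorrect due to a sign flip.
The step shows: -z*sin(z) - 2*cos(z)
The correct value should be: -z*sin(z) + 2*cos(z)

Explanation: The sign of one term was flipped: the term 2*cos(z) was incorrectly written as -2*cos(z)
The later steps are derived from this incorrect expression, so the error originates in Step 3.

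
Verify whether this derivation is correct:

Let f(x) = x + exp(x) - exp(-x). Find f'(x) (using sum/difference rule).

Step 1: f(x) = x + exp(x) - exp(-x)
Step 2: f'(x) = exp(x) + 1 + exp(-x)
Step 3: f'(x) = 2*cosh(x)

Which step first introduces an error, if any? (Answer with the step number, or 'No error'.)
Step 3

Step 3 is incorrect due to a dropped term.
The step shows: 2*cosh(x)
The correct value should be: 2*cosh(x) + 1

Explanation: A term was dropped: the term 1 was incorrectly omitted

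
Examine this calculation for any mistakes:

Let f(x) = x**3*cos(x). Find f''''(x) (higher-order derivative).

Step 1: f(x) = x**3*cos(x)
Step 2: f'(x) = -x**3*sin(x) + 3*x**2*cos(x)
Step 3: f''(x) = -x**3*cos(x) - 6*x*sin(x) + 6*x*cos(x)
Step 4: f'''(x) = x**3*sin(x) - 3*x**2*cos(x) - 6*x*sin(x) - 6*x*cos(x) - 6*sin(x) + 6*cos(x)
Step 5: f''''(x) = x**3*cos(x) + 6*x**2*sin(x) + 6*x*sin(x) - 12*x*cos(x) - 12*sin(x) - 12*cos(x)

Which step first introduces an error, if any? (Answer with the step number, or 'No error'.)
Step 3

Step 3 is incorrect due to a wrong exponent.
The step shows: -x**3*cos(x) - 6*x*sin(x) + 6*x*cos(x)
The correct value should be: -x**3*cos(x) - 6*x**2*sin(x) + 6*x*cos(x)

Explanation: The exponent 2 on x was incorrectly written as 1: the term -6*x**2*sin(x) was incorrectly written as -6*x*sin(x)
The later steps are derived from this incorrect expression, so the error originates in Step 3.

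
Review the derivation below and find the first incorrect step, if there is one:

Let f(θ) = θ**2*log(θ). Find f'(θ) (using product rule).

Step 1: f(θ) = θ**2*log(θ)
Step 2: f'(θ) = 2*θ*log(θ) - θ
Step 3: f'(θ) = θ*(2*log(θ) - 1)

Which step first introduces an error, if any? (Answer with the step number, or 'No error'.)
Step 2

Step 2 is incorrect due to a sign flip.
The step shows: 2*θ*log(θ) - θ
The correct value should be: 2*θ*log(θ) + θ

Explanation: The sign of one term was flipped: the term θ was incorrectly written as -θ
The later steps are derived from this incorrect expression, so the error originates in Step 2.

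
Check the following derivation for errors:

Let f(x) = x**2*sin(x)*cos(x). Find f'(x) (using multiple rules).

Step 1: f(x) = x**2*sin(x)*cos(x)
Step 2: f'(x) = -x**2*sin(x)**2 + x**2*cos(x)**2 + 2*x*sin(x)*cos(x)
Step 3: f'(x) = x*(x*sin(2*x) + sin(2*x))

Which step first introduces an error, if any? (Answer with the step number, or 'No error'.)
Step 3

Step 3 is incorrect due to a wrong trig function.
The step shows: x*(x*sin(2*x) + sin(2*x))
The correct value should be: x*(x*cos(2*x) + sin(2*x))

Explanation: cos(2*x) was incorrectly written as sin(2*x): the term x*(x*cos(2*x) + sin(2*x)) was incorrectly written as x*(x*sin(2*x) + sin(2*x))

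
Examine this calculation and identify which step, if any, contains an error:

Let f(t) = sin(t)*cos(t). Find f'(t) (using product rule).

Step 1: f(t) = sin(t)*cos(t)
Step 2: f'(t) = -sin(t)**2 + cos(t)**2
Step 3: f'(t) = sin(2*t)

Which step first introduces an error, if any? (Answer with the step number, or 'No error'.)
Step 3

Step 3 is incorrect due to a wrong trig function.
The step shows: sin(2*t)
The correct value should be: cos(2*t)

Explanation: cos(2*t) was incorrectly written as sin(2*t): the term cos(2*t) was incorrectly written as sin(2*t)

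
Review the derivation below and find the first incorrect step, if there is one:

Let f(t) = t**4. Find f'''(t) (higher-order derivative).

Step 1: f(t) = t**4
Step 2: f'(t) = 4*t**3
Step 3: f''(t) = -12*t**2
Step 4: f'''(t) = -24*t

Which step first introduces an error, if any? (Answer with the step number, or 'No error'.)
Step 3

Step 3 is incorrect due to a sign flip.
The step shows: -12*t**2
The correct value should be: 12*t**2

Explanation: The sign of the whole expression was flipped: the term 12*t**2 was incorrectly written as -12*t**2
The later steps are derived from this incorrect expression, so the error originates in Step 3.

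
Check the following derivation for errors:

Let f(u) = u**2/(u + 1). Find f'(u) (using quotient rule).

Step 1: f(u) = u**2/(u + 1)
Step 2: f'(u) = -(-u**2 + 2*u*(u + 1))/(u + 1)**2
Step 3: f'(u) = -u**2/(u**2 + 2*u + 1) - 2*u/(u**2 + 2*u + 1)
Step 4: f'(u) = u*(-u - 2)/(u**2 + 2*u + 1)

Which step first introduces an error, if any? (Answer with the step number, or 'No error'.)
Step 2

Step 2 is incorrect due to a sign flip.
The step shows: -(-u**2 + 2*u*(u + 1))/(u + 1)**2
The correct value should be: (-u**2 + 2*u*(u + 1))/(u + 1)**2

Explanation: The sign of the whole expression was flipped: the term (-u**2 + 2*u*(u + 1))/(u + 1)**2 was incorrectly written as -(-u**2 + 2*u*(u + 1))/(u + 1)**2
The later steps are derived from this incorrect expression, so the error originates in Step 2.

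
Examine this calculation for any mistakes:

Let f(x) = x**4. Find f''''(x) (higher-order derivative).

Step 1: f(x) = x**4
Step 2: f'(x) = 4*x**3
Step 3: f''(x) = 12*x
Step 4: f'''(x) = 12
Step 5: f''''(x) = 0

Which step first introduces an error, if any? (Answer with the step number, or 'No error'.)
Step 3

Step 3 is incorrect due to a wrong exponent.
The step shows: 12*x
The correct value should be: 12*x**2

Explanation: The exponent 2 on x was incorrectly written as 1: the term 12*x**2 was incorrectly written as 12*x
The later steps are derived from this incorrect expression, so the error originates in Step 3.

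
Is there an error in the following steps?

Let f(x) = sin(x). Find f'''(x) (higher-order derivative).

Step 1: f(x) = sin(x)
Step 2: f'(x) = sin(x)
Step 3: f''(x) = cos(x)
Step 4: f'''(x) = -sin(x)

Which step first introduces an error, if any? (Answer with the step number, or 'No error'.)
Step 2

Step 2 is incorrect due to a wrong trig function.
The step shows: sin(x)
The correct value should be: cos(x)

Explanation: cos(x) was incorrectly written as sin(x): the term cos(x) was incorrectly written as sin(x)
The later steps are derived from this incorrect expression, so the error originates in Step 2.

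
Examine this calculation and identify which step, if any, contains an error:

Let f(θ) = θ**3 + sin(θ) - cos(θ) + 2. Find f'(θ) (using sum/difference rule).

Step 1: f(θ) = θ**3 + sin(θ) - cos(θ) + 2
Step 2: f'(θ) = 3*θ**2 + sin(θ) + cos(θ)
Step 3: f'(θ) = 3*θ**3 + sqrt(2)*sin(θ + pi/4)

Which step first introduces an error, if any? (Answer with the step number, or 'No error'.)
Step 3

Step 3 is incorrect due to a wrong exponent.
The step shows: 3*θ**3 + sqrt(2)*sin(θ + pi/4)
The correct value should be: 3*θ**2 + sqrt(2)*sin(θ + pi/4)

Explanation: The exponent 2 on θ was incorrectly written as 3: the term 3*θ**2 was incorrectly written as 3*θ**3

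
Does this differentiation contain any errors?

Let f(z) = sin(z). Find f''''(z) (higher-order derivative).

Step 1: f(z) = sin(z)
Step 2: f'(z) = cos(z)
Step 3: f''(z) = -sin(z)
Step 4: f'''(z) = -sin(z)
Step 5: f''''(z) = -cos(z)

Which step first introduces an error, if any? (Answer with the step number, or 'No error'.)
Step 4

Step 4 is incorrect due to a wrong trig function.
The step shows: -sin(z)
The correct value should be: -cos(z)

Explanation: cos(z) was incorrectly written as sin(z): the term -cos(z) was incorrectly written as -sin(z)
The later steps are derived from this incorrect expression, so the error originates in Step 4.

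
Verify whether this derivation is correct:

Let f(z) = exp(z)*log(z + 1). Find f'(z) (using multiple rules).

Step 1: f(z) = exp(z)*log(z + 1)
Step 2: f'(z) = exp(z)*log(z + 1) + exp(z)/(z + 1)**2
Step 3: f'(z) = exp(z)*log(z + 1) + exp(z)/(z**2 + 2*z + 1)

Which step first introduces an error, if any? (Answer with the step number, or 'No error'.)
Step 2

Step 2 is incorrect due to a wrong exponent.
The step shows: exp(z)*log(z + 1) + exp(z)/(z + 1)**2
The correct value should be: exp(z)*log(z + 1) + exp(z)/(z + 1)

Explanation: The exponent -1 on z + 1 was incorrectly written as -2: the term exp(z)/(z + 1) was incorrectly written as exp(z)/(z + 1)**2
The later steps are derived from this incorrect expression, so the error originates in Step 2.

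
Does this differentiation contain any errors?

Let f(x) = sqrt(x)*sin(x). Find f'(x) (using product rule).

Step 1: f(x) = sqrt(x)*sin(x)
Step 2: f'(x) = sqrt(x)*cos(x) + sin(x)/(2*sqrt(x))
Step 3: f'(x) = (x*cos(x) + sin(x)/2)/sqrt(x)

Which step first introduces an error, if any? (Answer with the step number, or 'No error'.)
No error

All steps in this derivation are correct.
The final answer f'(x) = (x*cos(x) + sin(x)/2)/sqrt(x) is valid.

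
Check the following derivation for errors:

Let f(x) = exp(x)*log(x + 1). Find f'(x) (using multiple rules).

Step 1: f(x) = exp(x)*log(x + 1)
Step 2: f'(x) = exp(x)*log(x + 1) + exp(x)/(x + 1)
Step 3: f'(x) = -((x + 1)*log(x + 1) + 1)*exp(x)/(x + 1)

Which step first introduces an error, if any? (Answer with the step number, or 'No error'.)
Step 3

Step 3 is incorrect due to a sign flip.
The step shows: -((x + 1)*log(x + 1) + 1)*exp(x)/(x + 1)
The correct value should be: ((x + 1)*log(x + 1) + 1)*exp(x)/(x + 1)

Explanation: The sign of the whole expression was flipped: the term ((x + 1)*log(x + 1) + 1)*exp(x)/(x + 1) was incorrectly written as -((x + 1)*log(x + 1) + 1)*exp(x)/(x + 1)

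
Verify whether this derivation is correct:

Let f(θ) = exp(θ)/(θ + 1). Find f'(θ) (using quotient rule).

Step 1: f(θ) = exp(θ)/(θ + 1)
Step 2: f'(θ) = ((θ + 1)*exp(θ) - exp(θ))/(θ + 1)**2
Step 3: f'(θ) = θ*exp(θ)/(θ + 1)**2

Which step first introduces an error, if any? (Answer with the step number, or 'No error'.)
No error

All steps in this derivation are correct.
The final answer f'(θ) = θ*exp(θ)/(θ + 1)**2 is valid.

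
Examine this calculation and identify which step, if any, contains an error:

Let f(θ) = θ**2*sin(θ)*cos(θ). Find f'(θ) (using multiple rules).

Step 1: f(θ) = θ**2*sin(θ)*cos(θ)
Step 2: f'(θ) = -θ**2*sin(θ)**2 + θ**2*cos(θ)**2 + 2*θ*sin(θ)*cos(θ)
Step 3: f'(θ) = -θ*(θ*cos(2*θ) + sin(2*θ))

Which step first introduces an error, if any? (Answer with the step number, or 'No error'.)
Step 3

Step 3 is incorrect due to a sign flip.
The step shows: -θ*(θ*cos(2*θ) + sin(2*θ))
The correct value should be: θ*(θ*cos(2*θ) + sin(2*θ))

Explanation: The sign of the whole expression was flipped: the term θ*(θ*cos(2*θ) + sin(2*θ)) was incorrectly written as -θ*(θ*cos(2*θ) + sin(2*θ))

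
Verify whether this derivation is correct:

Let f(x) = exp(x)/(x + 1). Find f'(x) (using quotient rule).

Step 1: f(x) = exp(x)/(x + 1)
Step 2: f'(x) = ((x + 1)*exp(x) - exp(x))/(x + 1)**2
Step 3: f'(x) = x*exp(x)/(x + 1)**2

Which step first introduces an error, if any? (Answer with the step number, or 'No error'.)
No error

All steps in this derivation are correct.
The final answer f'(x) = x*exp(x)/(x + 1)**2 is valid.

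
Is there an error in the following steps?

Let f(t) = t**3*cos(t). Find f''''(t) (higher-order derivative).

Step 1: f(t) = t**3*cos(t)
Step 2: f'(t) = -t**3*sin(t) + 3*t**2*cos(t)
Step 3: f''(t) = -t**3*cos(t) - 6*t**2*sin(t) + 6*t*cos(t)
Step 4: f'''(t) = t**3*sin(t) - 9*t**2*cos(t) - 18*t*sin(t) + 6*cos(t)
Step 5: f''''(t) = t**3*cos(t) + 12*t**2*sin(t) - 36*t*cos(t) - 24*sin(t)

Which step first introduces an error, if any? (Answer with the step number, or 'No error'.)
No error

All steps in this derivation are correct.
The final answer f''''(t) = t**3*cos(t) + 12*t**2*sin(t) - 36*t*cos(t) - 24*sin(t) is valid.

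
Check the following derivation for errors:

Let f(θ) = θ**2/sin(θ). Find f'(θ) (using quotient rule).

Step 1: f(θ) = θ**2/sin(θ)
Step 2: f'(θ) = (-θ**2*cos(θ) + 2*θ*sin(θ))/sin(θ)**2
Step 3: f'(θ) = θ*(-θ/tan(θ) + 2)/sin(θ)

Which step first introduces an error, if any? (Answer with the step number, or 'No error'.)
No error

All steps in this derivation are correct.
The final answer f'(θ) = θ*(-θ/tan(θ) + 2)/sin(θ) is valid.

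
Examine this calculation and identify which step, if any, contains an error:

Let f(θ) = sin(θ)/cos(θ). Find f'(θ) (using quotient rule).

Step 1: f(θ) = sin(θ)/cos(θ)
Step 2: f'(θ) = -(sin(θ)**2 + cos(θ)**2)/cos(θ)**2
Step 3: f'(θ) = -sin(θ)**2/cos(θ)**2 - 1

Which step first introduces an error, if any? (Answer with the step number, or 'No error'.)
Step 2

Step 2 is incorrect due to a sign flip.
The step shows: -(sin(θ)**2 + cos(θ)**2)/cos(θ)**2
The correct value should be: (sin(θ)**2 + cos(θ)**2)/cos(θ)**2

Explanation: The sign of the whole expression was flipped: the term (sin(θ)**2 + cos(θ)**2)/cos(θ)**2 was incorrectly written as -(sin(θ)**2 + cos(θ)**2)/cos(θ)**2
The later steps are derived from this incorrect expression, so the error originates in Step 2.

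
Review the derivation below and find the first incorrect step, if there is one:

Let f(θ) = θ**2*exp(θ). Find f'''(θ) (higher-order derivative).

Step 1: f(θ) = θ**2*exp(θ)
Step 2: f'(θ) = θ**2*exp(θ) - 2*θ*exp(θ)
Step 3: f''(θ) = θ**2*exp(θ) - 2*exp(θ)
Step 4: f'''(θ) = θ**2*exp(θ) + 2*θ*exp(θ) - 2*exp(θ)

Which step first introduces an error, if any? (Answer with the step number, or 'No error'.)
Step 2

Step 2 is incorrect due to a sign flip.
The step shows: θ**2*exp(θ) - 2*θ*exp(θ)
The correct value should be: θ**2*exp(θ) + 2*θ*exp(θ)

Explanation: The sign of one term was flipped: the term 2*θ*exp(θ) was incorrectly written as -2*θ*exp(θ)
The later steps are derived from this incorrect expression, so the error originates in Step 2.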